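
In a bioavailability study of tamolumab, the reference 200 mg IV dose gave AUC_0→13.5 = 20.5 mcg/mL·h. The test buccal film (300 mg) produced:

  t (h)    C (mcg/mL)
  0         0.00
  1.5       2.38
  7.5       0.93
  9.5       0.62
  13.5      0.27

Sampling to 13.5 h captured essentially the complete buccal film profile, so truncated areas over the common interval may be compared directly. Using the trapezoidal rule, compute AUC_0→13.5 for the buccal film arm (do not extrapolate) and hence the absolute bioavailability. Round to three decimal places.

F = 0.489

Trapezoidal AUC_0→13.5 (buccal film):
  [0→1.5]: (0.00+2.38)/2 × 1.5 = 1.785
  [1.5→7.5]: (2.38+0.93)/2 × 6 = 9.93
  [7.5→9.5]: (0.93+0.62)/2 × 2 = 1.55
  [9.5→13.5]: (0.62+0.27)/2 × 4 = 1.78
  Sum = 15.045 mcg/mL·h
F = (AUC_ev/D_ev)/(AUC_iv/D_iv) = (15.045/300)/(20.5/200) = 0.05015/0.1025 = 0.4893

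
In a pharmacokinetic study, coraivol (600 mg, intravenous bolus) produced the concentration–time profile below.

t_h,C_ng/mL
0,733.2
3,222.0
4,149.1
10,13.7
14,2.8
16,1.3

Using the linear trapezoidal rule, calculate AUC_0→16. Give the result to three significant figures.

AUC = 2140 ng/mL·h

Trapezoidal AUC_0→16:
  [0→3]: (733.2+222.0)/2 × 3 = 1432.8
  [3→4]: (222.0+149.1)/2 × 1 = 185.55
  [4→10]: (149.1+13.7)/2 × 6 = 488.4
  [10→14]: (13.7+2.8)/2 × 4 = 33.0
  [14→16]: (2.8+1.3)/2 × 2 = 4.1
  Sum = 2143.85 ng/mL·h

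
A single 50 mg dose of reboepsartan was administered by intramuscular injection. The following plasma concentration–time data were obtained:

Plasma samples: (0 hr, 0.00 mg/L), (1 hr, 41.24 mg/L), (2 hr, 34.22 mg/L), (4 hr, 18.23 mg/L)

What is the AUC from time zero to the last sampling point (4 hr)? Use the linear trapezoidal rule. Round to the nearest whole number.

Trapezoidal AUC_0→4:
  [0→1]: (0.00+41.24)/2 × 1 = 20.62
  [1→2]: (41.24+34.22)/2 × 1 = 37.73
  [2→4]: (34.22+18.23)/2 × 2 = 52.45
  Sum = 110.8 mg/L·hr

AUC = 111 mg/L·hr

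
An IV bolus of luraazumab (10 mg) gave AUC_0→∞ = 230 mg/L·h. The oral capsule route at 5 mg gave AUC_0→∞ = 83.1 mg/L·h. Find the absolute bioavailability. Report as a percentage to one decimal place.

F = 72.3%

F = (AUC_ev / D_ev) / (AUC_iv / D_iv)
  = (83.1/5) / (230/10)
  = 16.62 / 23 = 0.7226
  = 72.26%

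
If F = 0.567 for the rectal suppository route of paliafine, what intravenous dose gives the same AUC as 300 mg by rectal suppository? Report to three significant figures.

D_iv = 170 mg

Systemic exposure from an extravascular dose = F × D_ev, so the equivalent IV dose is F × D_ev.
D_iv = F × D_ev = 0.567 × 300 = 170.1 mg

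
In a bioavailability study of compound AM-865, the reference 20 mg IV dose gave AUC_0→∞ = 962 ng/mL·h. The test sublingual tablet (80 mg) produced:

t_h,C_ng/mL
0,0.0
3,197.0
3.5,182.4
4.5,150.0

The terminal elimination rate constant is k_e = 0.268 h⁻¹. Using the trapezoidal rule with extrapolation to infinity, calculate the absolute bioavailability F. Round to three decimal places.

F = 0.290

Trapezoidal AUC_0→4.5 (sublingual tablet):
  [0→3]: (0.0+197.0)/2 × 3 = 295.5
  [3→3.5]: (197.0+182.4)/2 × 0.5 = 94.85
  [3.5→4.5]: (182.4+150.0)/2 × 1 = 166.2
  Sum = 556.55 ng/mL·h
Tail: C_last/k_e = 150.0/0.268 = 559.701
AUC_0→∞ (sublingual tablet) = 556.55 + 559.701 = 1116.251 ng/mL·h
F = (AUC_ev/D_ev)/(AUC_iv/D_iv) = (1116.251/80)/(962/20) = 13.9531/48.1 = 0.2901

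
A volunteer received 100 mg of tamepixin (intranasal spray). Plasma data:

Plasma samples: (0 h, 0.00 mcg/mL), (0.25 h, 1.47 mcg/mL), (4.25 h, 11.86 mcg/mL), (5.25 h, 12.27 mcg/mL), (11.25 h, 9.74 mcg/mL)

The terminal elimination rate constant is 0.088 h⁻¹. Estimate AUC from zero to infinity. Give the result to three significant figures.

Trapezoidal AUC_0→11.25:
  [0→0.25]: (0.00+1.47)/2 × 0.25 = 0.18375
  [0.25→4.25]: (1.47+11.86)/2 × 4 = 26.66
  [4.25→5.25]: (11.86+12.27)/2 × 1 = 12.065
  [5.25→11.25]: (12.27+9.74)/2 × 6 = 66.03
  Sum = 104.93875 mcg/mL·h
Extrapolated tail: C_last / k_e = 9.74 / 0.088 = 110.682
AUC_0→∞ = 104.93875 + 110.682 = 215.62075 mcg/mL·h

AUC = 216 mcg/mL·h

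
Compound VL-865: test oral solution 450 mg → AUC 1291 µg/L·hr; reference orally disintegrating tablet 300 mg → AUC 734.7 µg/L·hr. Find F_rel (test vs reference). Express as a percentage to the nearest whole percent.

F_rel = (AUC_test/D_test) / (AUC_ref/D_ref)
      = (1291/450) / (734.7/300)
      = 2.86889 / 2.449 = 1.1715 = 117.15%

F_rel = 117%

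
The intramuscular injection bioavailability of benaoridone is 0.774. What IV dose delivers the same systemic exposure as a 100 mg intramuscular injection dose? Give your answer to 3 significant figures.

D_iv = 77.4 mg

Systemic exposure from an extravascular dose = F × D_ev, so the equivalent IV dose is F × D_ev.
D_iv = F × D_ev = 0.774 × 100 = 77.4 mg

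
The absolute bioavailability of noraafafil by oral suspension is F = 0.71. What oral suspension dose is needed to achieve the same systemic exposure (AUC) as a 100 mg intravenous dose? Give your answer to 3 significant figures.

D_oral = 141 mg

For equal systemic exposure: F × D_ev = D_iv
D_ev = D_iv / F = 100 / 0.71 = 140.845 mg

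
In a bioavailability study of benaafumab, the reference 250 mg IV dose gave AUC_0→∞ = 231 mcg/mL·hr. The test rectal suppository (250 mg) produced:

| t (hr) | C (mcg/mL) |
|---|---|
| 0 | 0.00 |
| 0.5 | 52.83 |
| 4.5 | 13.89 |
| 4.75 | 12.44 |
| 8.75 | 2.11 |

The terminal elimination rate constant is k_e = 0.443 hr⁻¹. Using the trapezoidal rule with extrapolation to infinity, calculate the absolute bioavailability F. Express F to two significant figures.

F = 0.80

Trapezoidal AUC_0→8.75 (rectal suppository):
  [0→0.5]: (0.00+52.83)/2 × 0.5 = 13.2075
  [0.5→4.5]: (52.83+13.89)/2 × 4 = 133.44
  [4.5→4.75]: (13.89+12.44)/2 × 0.25 = 3.29125
  [4.75→8.75]: (12.44+2.11)/2 × 4 = 29.1
  Sum = 179.03875 mcg/mL·hr
Tail: C_last/k_e = 2.11/0.443 = 4.763
AUC_0→∞ (rectal suppository) = 179.03875 + 4.763 = 183.80175 mcg/mL·hr
F = (AUC_ev/D_ev)/(AUC_iv/D_iv) = (183.80175/250)/(231/250) = 0.735207/0.924 = 0.7957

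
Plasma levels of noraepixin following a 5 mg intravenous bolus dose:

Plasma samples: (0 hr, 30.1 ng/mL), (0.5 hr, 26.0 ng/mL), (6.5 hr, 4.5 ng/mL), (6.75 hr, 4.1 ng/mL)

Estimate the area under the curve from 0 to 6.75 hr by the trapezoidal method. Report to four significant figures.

AUC = 106.6 ng/mL·hr

Trapezoidal AUC_0→6.75:
  [0→0.5]: (30.1+26.0)/2 × 0.5 = 14.025
  [0.5→6.5]: (26.0+4.5)/2 × 6 = 91.5
  [6.5→6.75]: (4.5+4.1)/2 × 0.25 = 1.075
  Sum = 106.6 ng/mL·hr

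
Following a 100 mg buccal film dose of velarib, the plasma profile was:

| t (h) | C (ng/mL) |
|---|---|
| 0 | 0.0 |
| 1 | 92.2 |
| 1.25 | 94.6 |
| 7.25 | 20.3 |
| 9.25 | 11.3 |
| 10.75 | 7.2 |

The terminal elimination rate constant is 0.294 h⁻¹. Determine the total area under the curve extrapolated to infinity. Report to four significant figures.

AUC = 484.1 ng/mL·h

Trapezoidal AUC_0→10.75:
  [0→1]: (0.0+92.2)/2 × 1 = 46.1
  [1→1.25]: (92.2+94.6)/2 × 0.25 = 23.35
  [1.25→7.25]: (94.6+20.3)/2 × 6 = 344.7
  [7.25→9.25]: (20.3+11.3)/2 × 2 = 31.6
  [9.25→10.75]: (11.3+7.2)/2 × 1.5 = 13.875
  Sum = 459.625 ng/mL·h
Extrapolated tail: C_last / k_e = 7.2 / 0.294 = 24.490
AUC_0→∞ = 459.625 + 24.490 = 484.115 ng/mL·h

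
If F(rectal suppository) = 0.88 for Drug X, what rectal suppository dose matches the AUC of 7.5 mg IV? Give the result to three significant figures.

For equal systemic exposure: F × D_ev = D_iv
D_ev = D_iv / F = 7.5 / 0.88 = 8.52273 mg

D_rectal = 8.52 mg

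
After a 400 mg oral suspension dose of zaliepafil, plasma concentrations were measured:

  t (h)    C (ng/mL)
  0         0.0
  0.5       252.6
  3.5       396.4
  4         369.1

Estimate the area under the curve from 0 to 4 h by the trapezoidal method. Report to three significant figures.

Trapezoidal AUC_0→4:
  [0→0.5]: (0.0+252.6)/2 × 0.5 = 63.15
  [0.5→3.5]: (252.6+396.4)/2 × 3 = 973.5
  [3.5→4]: (396.4+369.1)/2 × 0.5 = 191.375
  Sum = 1228.025 ng/mL·h

AUC = 1230 ng/mL·h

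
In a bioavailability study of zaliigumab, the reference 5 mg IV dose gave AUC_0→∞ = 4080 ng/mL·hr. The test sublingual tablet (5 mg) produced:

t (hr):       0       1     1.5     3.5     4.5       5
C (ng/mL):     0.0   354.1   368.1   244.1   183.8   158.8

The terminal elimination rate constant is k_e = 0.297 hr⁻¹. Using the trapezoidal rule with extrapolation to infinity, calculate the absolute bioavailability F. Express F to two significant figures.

F = 0.44

Trapezoidal AUC_0→5 (sublingual tablet):
  [0→1]: (0.0+354.1)/2 × 1 = 177.05
  [1→1.5]: (354.1+368.1)/2 × 0.5 = 180.55
  [1.5→3.5]: (368.1+244.1)/2 × 2 = 612.2
  [3.5→4.5]: (244.1+183.8)/2 × 1 = 213.95
  [4.5→5]: (183.8+158.8)/2 × 0.5 = 85.65
  Sum = 1269.4 ng/mL·hr
Tail: C_last/k_e = 158.8/0.297 = 534.680
AUC_0→∞ (sublingual tablet) = 1269.4 + 534.680 = 1804.08 ng/mL·hr
F = (AUC_ev/D_ev)/(AUC_iv/D_iv) = (1804.08/5)/(4080/5) = 360.816/816 = 0.4422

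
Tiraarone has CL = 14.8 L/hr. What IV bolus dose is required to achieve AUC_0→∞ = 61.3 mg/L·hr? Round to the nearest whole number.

Dose = 907 mg

Dose_iv = CL × AUC_0→∞
     = 14.8 × 61.3 = 907.24 mg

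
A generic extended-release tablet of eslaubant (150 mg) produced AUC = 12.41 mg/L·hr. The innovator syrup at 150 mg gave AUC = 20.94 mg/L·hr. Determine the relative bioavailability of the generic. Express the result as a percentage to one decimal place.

F_rel = 59.3%

F_rel = (AUC_test/D_test) / (AUC_ref/D_ref)
      = (12.41/150) / (20.94/150)
      = 0.0827333 / 0.1396 = 0.5926 = 59.26%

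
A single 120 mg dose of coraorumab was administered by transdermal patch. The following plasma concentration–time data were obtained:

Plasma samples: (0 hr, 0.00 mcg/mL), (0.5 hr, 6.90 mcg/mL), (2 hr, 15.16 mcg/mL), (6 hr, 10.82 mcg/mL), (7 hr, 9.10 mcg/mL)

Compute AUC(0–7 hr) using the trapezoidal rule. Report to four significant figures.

Trapezoidal AUC_0→7:
  [0→0.5]: (0.00+6.90)/2 × 0.5 = 1.725
  [0.5→2]: (6.90+15.16)/2 × 1.5 = 16.545
  [2→6]: (15.16+10.82)/2 × 4 = 51.96
  [6→7]: (10.82+9.10)/2 × 1 = 9.96
  Sum = 80.19 mcg/mL·hr

AUC = 80.19 mcg/mL·hr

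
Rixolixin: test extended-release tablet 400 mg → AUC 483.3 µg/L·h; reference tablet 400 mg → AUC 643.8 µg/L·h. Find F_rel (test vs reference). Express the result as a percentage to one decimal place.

F_rel = (AUC_test/D_test) / (AUC_ref/D_ref)
      = (483.3/400) / (643.8/400)
      = 1.20825 / 1.6095 = 0.7507 = 75.07%

F_rel = 75.1%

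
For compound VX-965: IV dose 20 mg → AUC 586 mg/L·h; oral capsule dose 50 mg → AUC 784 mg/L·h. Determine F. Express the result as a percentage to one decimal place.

F = (AUC_ev / D_ev) / (AUC_iv / D_iv)
  = (784/50) / (586/20)
  = 15.68 / 29.3 = 0.5352
  = 53.52%

F = 53.5%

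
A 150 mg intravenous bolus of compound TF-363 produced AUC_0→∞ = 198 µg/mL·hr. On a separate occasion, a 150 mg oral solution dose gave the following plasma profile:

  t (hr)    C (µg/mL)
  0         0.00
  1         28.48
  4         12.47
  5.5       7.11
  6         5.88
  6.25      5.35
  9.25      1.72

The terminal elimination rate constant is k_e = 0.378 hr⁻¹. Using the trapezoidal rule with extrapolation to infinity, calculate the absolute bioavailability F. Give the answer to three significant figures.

F = 0.556

Trapezoidal AUC_0→9.25 (oral solution):
  [0→1]: (0.00+28.48)/2 × 1 = 14.24
  [1→4]: (28.48+12.47)/2 × 3 = 61.425
  [4→5.5]: (12.47+7.11)/2 × 1.5 = 14.685
  [5.5→6]: (7.11+5.88)/2 × 0.5 = 3.2475
  [6→6.25]: (5.88+5.35)/2 × 0.25 = 1.40375
  [6.25→9.25]: (5.35+1.72)/2 × 3 = 10.605
  Sum = 105.60625 µg/mL·hr
Tail: C_last/k_e = 1.72/0.378 = 4.550
AUC_0→∞ (oral solution) = 105.60625 + 4.550 = 110.15625 µg/mL·hr
F = (AUC_ev/D_ev)/(AUC_iv/D_iv) = (110.15625/150)/(198/150) = 0.734375/1.32 = 0.5563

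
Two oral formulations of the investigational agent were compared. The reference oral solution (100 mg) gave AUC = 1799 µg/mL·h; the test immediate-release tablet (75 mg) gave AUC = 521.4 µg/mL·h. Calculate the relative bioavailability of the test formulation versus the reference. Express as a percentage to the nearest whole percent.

F_rel = (AUC_test/D_test) / (AUC_ref/D_ref)
      = (521.4/75) / (1799/100)
      = 6.952 / 17.99 = 0.3864 = 38.64%

F_rel = 39%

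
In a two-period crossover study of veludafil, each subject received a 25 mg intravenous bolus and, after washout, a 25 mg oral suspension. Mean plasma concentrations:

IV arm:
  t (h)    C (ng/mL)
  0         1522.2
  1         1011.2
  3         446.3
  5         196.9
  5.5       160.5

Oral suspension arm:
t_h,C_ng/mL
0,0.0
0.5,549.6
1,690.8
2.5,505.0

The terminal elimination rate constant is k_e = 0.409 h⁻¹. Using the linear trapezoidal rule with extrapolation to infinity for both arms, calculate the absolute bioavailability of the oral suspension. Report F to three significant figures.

F = 0.670

Trapezoidal AUC_0→5.5 (IV):
  [0→1]: (1522.2+1011.2)/2 × 1 = 1266.7
  [1→3]: (1011.2+446.3)/2 × 2 = 1457.5
  [3→5]: (446.3+196.9)/2 × 2 = 643.2
  [5→5.5]: (196.9+160.5)/2 × 0.5 = 89.35
  Sum = 3456.75 ng/mL·h
IV tail: 160.5/0.409 = 392.421; AUC_iv,0→∞ = 3456.75 + 392.421 = 3849.171 ng/mL·h
Trapezoidal AUC_0→2.5 (oral suspension):
  [0→0.5]: (0.0+549.6)/2 × 0.5 = 137.4
  [0.5→1]: (549.6+690.8)/2 × 0.5 = 310.1
  [1→2.5]: (690.8+505.0)/2 × 1.5 = 896.85
  Sum = 1344.35 ng/mL·h
oral suspension tail: 505.0/0.409 = 1234.719; AUC_ev,0→∞ = 1344.35 + 1234.719 = 2579.069 ng/mL·h
F = (AUC_ev/D_ev)/(AUC_iv/D_iv) = (2579.069/25)/(3849.171/25) = 103.16276/153.96684 = 0.6700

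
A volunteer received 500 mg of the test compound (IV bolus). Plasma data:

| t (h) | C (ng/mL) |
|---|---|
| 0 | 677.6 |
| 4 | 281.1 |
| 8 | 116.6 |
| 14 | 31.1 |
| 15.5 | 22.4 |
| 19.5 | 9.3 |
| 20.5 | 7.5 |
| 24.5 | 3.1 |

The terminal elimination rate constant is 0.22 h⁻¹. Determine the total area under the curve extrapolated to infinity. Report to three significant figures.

AUC = 3300 ng/mL·h

Trapezoidal AUC_0→24.5:
  [0→4]: (677.6+281.1)/2 × 4 = 1917.4
  [4→8]: (281.1+116.6)/2 × 4 = 795.4
  [8→14]: (116.6+31.1)/2 × 6 = 443.1
  [14→15.5]: (31.1+22.4)/2 × 1.5 = 40.125
  [15.5→19.5]: (22.4+9.3)/2 × 4 = 63.4
  [19.5→20.5]: (9.3+7.5)/2 × 1 = 8.4
  [20.5→24.5]: (7.5+3.1)/2 × 4 = 21.2
  Sum = 3289.025 ng/mL·h
Extrapolated tail: C_last / k_e = 3.1 / 0.22 = 14.091
AUC_0→∞ = 3289.025 + 14.091 = 3303.116 ng/mL·h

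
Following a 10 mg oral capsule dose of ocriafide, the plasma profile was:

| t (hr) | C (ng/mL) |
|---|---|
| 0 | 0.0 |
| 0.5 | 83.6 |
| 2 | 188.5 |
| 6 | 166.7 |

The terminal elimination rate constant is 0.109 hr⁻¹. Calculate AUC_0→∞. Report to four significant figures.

AUC = 2465 ng/mL·hr

Trapezoidal AUC_0→6:
  [0→0.5]: (0.0+83.6)/2 × 0.5 = 20.9
  [0.5→2]: (83.6+188.5)/2 × 1.5 = 204.075
  [2→6]: (188.5+166.7)/2 × 4 = 710.4
  Sum = 935.375 ng/mL·hr
Extrapolated tail: C_last / k_e = 166.7 / 0.109 = 1529.358
AUC_0→∞ = 935.375 + 1529.358 = 2464.733 ng/mL·hr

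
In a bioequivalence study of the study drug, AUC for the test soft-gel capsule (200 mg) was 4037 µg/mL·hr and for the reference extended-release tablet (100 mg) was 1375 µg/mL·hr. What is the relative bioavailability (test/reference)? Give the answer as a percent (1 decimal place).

F_rel = 146.8%

F_rel = (AUC_test/D_test) / (AUC_ref/D_ref)
      = (4037/200) / (1375/100)
      = 20.185 / 13.75 = 1.4680 = 146.80%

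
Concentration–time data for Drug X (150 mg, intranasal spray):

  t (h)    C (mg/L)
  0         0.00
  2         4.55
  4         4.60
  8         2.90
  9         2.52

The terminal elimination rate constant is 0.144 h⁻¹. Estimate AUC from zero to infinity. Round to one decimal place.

AUC = 48.9 mg/L·h

Trapezoidal AUC_0→9:
  [0→2]: (0.00+4.55)/2 × 2 = 4.55
  [2→4]: (4.55+4.60)/2 × 2 = 9.15
  [4→8]: (4.60+2.90)/2 × 4 = 15.0
  [8→9]: (2.90+2.52)/2 × 1 = 2.71
  Sum = 31.41 mg/L·h
Extrapolated tail: C_last / k_e = 2.52 / 0.144 = 17.500
AUC_0→∞ = 31.41 + 17.500 = 48.91 mg/L·h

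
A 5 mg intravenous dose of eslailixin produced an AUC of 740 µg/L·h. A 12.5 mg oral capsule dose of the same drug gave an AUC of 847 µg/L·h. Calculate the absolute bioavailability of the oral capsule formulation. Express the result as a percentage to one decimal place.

F = (AUC_ev / D_ev) / (AUC_iv / D_iv)
  = (847/12.5) / (740/5)
  = 67.76 / 148 = 0.4578
  = 45.78%

F = 45.8%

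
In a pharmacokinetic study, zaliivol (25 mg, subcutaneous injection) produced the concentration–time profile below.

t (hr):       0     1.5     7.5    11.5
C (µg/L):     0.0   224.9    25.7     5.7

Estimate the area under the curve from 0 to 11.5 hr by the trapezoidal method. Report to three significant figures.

Trapezoidal AUC_0→11.5:
  [0→1.5]: (0.0+224.9)/2 × 1.5 = 168.675
  [1.5→7.5]: (224.9+25.7)/2 × 6 = 751.8
  [7.5→11.5]: (25.7+5.7)/2 × 4 = 62.8
  Sum = 983.275 µg/L·hr

AUC = 983 µg/L·hr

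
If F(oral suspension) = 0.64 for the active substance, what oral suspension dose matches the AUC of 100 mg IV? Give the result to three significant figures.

D_oral = 156 mg

For equal systemic exposure: F × D_ev = D_iv
D_ev = D_iv / F = 100 / 0.64 = 156.25 mg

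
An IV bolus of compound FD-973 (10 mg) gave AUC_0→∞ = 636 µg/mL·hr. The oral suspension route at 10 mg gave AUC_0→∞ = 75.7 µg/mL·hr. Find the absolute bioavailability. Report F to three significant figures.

F = (AUC_ev / D_ev) / (AUC_iv / D_iv)
  = (75.7/10) / (636/10)
  = 7.57 / 63.6 = 0.1190

F = 0.119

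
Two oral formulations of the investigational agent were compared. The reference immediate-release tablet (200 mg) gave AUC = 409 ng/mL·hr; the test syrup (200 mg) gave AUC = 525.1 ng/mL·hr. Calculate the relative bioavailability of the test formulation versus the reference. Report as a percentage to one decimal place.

F_rel = (AUC_test/D_test) / (AUC_ref/D_ref)
      = (525.1/200) / (409/200)
      = 2.6255 / 2.045 = 1.2839 = 128.39%

F_rel = 128.4%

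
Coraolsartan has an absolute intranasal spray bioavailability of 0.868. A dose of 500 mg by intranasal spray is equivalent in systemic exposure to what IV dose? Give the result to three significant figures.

Systemic exposure from an extravascular dose = F × D_ev, so the equivalent IV dose is F × D_ev.
D_iv = F × D_ev = 0.868 × 500 = 434 mg

D_iv = 434 mg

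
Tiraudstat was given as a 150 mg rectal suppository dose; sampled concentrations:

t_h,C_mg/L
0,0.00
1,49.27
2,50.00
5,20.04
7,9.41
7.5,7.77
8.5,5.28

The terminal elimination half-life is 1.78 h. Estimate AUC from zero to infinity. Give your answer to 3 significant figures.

Trapezoidal AUC_0→8.5:
  [0→1]: (0.00+49.27)/2 × 1 = 24.635
  [1→2]: (49.27+50.00)/2 × 1 = 49.635
  [2→5]: (50.00+20.04)/2 × 3 = 105.06
  [5→7]: (20.04+9.41)/2 × 2 = 29.45
  [7→7.5]: (9.41+7.77)/2 × 0.5 = 4.295
  [7.5→8.5]: (7.77+5.28)/2 × 1 = 6.525
  Sum = 219.6 mg/L·h
k_e = ln2 / t½ = 0.693147 / 1.78 = 0.3894 h^-1
Extrapolated tail: C_last / k_e = 5.28 / 0.3894 = 13.559
AUC_0→∞ = 219.6 + 13.559 = 233.159 mg/L·h

AUC = 233 mg/L·h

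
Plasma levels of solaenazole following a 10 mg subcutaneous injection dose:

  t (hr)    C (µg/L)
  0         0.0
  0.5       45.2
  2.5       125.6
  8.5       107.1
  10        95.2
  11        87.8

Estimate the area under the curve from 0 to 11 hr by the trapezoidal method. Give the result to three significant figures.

Trapezoidal AUC_0→11:
  [0→0.5]: (0.0+45.2)/2 × 0.5 = 11.3
  [0.5→2.5]: (45.2+125.6)/2 × 2 = 170.8
  [2.5→8.5]: (125.6+107.1)/2 × 6 = 698.1
  [8.5→10]: (107.1+95.2)/2 × 1.5 = 151.725
  [10→11]: (95.2+87.8)/2 × 1 = 91.5
  Sum = 1123.425 µg/L·hr

AUC = 1120 µg/L·hr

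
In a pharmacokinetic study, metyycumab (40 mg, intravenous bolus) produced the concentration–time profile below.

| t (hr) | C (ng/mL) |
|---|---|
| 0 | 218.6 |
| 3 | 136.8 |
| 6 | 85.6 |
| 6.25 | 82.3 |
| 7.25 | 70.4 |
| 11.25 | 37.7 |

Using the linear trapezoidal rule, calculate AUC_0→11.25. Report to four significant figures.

AUC = 1180 ng/mL·hr

Trapezoidal AUC_0→11.25:
  [0→3]: (218.6+136.8)/2 × 3 = 533.1
  [3→6]: (136.8+85.6)/2 × 3 = 333.6
  [6→6.25]: (85.6+82.3)/2 × 0.25 = 20.9875
  [6.25→7.25]: (82.3+70.4)/2 × 1 = 76.35
  [7.25→11.25]: (70.4+37.7)/2 × 4 = 216.2
  Sum = 1180.2375 ng/mL·hr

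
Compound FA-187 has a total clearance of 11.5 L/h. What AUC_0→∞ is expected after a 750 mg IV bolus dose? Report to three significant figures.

AUC = 65.2 mg/L·h

AUC_0→∞ = Dose_iv / CL
        = 750 / 11.5 = 65.2174 mg/L·h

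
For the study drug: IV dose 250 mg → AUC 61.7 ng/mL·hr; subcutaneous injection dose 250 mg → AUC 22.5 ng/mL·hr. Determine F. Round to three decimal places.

F = (AUC_ev / D_ev) / (AUC_iv / D_iv)
  = (22.5/250) / (61.7/250)
  = 0.09 / 0.2468 = 0.3647

F = 0.365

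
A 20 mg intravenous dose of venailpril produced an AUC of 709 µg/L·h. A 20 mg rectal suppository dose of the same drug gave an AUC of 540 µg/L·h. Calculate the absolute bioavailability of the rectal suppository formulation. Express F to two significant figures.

F = 0.76

F = (AUC_ev / D_ev) / (AUC_iv / D_iv)
  = (540/20) / (709/20)
  = 27 / 35.45 = 0.7616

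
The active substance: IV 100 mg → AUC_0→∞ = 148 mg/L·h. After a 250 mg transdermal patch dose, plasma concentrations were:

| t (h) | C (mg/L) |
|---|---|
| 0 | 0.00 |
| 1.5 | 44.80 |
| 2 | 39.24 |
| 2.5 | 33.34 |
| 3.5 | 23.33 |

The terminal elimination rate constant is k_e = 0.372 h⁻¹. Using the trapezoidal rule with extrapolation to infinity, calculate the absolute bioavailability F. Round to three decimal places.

Trapezoidal AUC_0→3.5 (transdermal patch):
  [0→1.5]: (0.00+44.80)/2 × 1.5 = 33.6
  [1.5→2]: (44.80+39.24)/2 × 0.5 = 21.01
  [2→2.5]: (39.24+33.34)/2 × 0.5 = 18.145
  [2.5→3.5]: (33.34+23.33)/2 × 1 = 28.335
  Sum = 101.09 mg/L·h
Tail: C_last/k_e = 23.33/0.372 = 62.715
AUC_0→∞ (transdermal patch) = 101.09 + 62.715 = 163.805 mg/L·h
F = (AUC_ev/D_ev)/(AUC_iv/D_iv) = (163.805/250)/(148/100) = 0.65522/1.48 = 0.4427

F = 0.443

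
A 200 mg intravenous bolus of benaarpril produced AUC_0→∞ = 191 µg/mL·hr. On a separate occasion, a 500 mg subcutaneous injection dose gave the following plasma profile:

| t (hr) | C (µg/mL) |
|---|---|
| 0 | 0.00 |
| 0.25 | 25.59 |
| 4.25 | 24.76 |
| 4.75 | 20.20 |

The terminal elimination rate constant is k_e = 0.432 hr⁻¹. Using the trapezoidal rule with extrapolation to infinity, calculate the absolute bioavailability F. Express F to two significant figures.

Trapezoidal AUC_0→4.75 (subcutaneous injection):
  [0→0.25]: (0.00+25.59)/2 × 0.25 = 3.19875
  [0.25→4.25]: (25.59+24.76)/2 × 4 = 100.7
  [4.25→4.75]: (24.76+20.20)/2 × 0.5 = 11.24
  Sum = 115.13875 µg/mL·hr
Tail: C_last/k_e = 20.20/0.432 = 46.759
AUC_0→∞ (subcutaneous injection) = 115.13875 + 46.759 = 161.89775 µg/mL·hr
F = (AUC_ev/D_ev)/(AUC_iv/D_iv) = (161.89775/500)/(191/200) = 0.3237955/0.955 = 0.3391

F = 0.34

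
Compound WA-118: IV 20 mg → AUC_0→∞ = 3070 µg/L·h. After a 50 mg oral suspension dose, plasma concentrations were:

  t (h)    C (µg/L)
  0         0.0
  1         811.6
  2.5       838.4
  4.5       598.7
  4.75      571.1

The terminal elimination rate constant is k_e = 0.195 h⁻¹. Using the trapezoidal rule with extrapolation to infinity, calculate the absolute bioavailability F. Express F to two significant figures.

Trapezoidal AUC_0→4.75 (oral suspension):
  [0→1]: (0.0+811.6)/2 × 1 = 405.8
  [1→2.5]: (811.6+838.4)/2 × 1.5 = 1237.5
  [2.5→4.5]: (838.4+598.7)/2 × 2 = 1437.1
  [4.5→4.75]: (598.7+571.1)/2 × 0.25 = 146.225
  Sum = 3226.625 µg/L·h
Tail: C_last/k_e = 571.1/0.195 = 2928.718
AUC_0→∞ (oral suspension) = 3226.625 + 2928.718 = 6155.343 µg/L·h
F = (AUC_ev/D_ev)/(AUC_iv/D_iv) = (6155.343/50)/(3070/20) = 123.10686/153.5 = 0.8020

F = 0.80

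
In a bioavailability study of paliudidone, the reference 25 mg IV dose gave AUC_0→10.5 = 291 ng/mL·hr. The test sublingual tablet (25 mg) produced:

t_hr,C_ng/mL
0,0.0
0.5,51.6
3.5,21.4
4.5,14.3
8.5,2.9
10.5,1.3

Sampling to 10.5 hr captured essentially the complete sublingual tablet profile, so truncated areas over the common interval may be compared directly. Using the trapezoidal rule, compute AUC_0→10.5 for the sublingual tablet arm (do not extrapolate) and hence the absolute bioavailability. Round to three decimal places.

F = 0.615

Trapezoidal AUC_0→10.5 (sublingual tablet):
  [0→0.5]: (0.0+51.6)/2 × 0.5 = 12.9
  [0.5→3.5]: (51.6+21.4)/2 × 3 = 109.5
  [3.5→4.5]: (21.4+14.3)/2 × 1 = 17.85
  [4.5→8.5]: (14.3+2.9)/2 × 4 = 34.4
  [8.5→10.5]: (2.9+1.3)/2 × 2 = 4.2
  Sum = 178.85 ng/mL·hr
F = (AUC_ev/D_ev)/(AUC_iv/D_iv) = (178.85/25)/(291/25) = 7.154/11.64 = 0.6146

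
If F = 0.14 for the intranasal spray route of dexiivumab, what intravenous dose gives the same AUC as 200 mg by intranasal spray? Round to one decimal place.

Systemic exposure from an extravascular dose = F × D_ev, so the equivalent IV dose is F × D_ev.
D_iv = F × D_ev = 0.14 × 200 = 28 mg

D_iv = 28.0 mg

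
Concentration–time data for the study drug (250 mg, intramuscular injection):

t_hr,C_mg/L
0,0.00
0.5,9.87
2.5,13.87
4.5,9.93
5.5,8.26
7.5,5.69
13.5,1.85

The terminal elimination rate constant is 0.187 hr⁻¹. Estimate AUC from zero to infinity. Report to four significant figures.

AUC = 105.6 mg/L·hr

Trapezoidal AUC_0→13.5:
  [0→0.5]: (0.00+9.87)/2 × 0.5 = 2.4675
  [0.5→2.5]: (9.87+13.87)/2 × 2 = 23.74
  [2.5→4.5]: (13.87+9.93)/2 × 2 = 23.8
  [4.5→5.5]: (9.93+8.26)/2 × 1 = 9.095
  [5.5→7.5]: (8.26+5.69)/2 × 2 = 13.95
  [7.5→13.5]: (5.69+1.85)/2 × 6 = 22.62
  Sum = 95.6725 mg/L·hr
Extrapolated tail: C_last / k_e = 1.85 / 0.187 = 9.893
AUC_0→∞ = 95.6725 + 9.893 = 105.5655 mg/L·hr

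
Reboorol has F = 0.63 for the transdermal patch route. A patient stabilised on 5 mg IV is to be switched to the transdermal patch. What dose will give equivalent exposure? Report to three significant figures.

D_transdermal = 7.94 mg

For equal systemic exposure: F × D_ev = D_iv
D_ev = D_iv / F = 5 / 0.63 = 7.93651 mg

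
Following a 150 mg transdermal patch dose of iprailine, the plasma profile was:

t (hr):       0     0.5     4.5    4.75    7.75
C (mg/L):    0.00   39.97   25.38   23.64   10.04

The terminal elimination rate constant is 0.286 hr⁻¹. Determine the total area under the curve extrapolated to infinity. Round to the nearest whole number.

AUC = 232 mg/L·hr

Trapezoidal AUC_0→7.75:
  [0→0.5]: (0.00+39.97)/2 × 0.5 = 9.9925
  [0.5→4.5]: (39.97+25.38)/2 × 4 = 130.7
  [4.5→4.75]: (25.38+23.64)/2 × 0.25 = 6.1275
  [4.75→7.75]: (23.64+10.04)/2 × 3 = 50.52
  Sum = 197.34 mg/L·hr
Extrapolated tail: C_last / k_e = 10.04 / 0.286 = 35.105
AUC_0→∞ = 197.34 + 35.105 = 232.445 mg/L·hr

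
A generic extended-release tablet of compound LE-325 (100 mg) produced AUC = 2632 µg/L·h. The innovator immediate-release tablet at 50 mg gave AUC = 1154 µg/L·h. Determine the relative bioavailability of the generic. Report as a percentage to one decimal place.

F_rel = 114.0%

F_rel = (AUC_test/D_test) / (AUC_ref/D_ref)
      = (2632/100) / (1154/50)
      = 26.32 / 23.08 = 1.1404 = 114.04%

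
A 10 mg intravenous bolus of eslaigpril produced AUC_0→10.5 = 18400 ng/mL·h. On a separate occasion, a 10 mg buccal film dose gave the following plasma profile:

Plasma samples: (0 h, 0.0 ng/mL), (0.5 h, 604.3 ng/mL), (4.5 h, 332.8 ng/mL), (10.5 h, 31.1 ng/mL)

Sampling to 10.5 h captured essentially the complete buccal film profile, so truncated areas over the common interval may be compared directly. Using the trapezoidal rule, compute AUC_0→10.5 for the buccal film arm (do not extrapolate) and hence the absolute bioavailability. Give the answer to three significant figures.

F = 0.169

Trapezoidal AUC_0→10.5 (buccal film):
  [0→0.5]: (0.0+604.3)/2 × 0.5 = 151.075
  [0.5→4.5]: (604.3+332.8)/2 × 4 = 1874.2
  [4.5→10.5]: (332.8+31.1)/2 × 6 = 1091.7
  Sum = 3116.975 ng/mL·h
F = (AUC_ev/D_ev)/(AUC_iv/D_iv) = (3116.975/10)/(18400/10) = 311.6975/1840 = 0.1694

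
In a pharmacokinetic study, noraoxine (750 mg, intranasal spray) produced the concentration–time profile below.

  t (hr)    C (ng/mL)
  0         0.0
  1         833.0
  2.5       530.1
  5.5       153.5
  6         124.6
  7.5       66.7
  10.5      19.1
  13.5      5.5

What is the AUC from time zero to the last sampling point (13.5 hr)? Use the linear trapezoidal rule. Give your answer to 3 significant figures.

AUC = 2840 ng/mL·hr

Trapezoidal AUC_0→13.5:
  [0→1]: (0.0+833.0)/2 × 1 = 416.5
  [1→2.5]: (833.0+530.1)/2 × 1.5 = 1022.325
  [2.5→5.5]: (530.1+153.5)/2 × 3 = 1025.4
  [5.5→6]: (153.5+124.6)/2 × 0.5 = 69.525
  [6→7.5]: (124.6+66.7)/2 × 1.5 = 143.475
  [7.5→10.5]: (66.7+19.1)/2 × 3 = 128.7
  [10.5→13.5]: (19.1+5.5)/2 × 3 = 36.9
  Sum = 2842.825 ng/mL·hr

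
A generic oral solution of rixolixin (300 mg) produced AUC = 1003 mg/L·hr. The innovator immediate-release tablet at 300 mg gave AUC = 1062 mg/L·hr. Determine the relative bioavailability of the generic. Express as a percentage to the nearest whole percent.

F_rel = 94%

F_rel = (AUC_test/D_test) / (AUC_ref/D_ref)
      = (1003/300) / (1062/300)
      = 3.34333 / 3.54 = 0.9444 = 94.44%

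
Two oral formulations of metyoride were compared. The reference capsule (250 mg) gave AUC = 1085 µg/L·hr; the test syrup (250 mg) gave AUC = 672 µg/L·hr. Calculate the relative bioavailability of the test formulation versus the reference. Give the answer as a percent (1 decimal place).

F_rel = 61.9%

F_rel = (AUC_test/D_test) / (AUC_ref/D_ref)
      = (672/250) / (1085/250)
      = 2.688 / 4.34 = 0.6194 = 61.94%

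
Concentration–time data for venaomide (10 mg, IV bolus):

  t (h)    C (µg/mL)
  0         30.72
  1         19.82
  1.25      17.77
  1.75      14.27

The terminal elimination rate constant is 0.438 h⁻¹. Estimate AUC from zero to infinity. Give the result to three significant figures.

AUC = 70.6 µg/mL·h

Trapezoidal AUC_0→1.75:
  [0→1]: (30.72+19.82)/2 × 1 = 25.27
  [1→1.25]: (19.82+17.77)/2 × 0.25 = 4.69875
  [1.25→1.75]: (17.77+14.27)/2 × 0.5 = 8.01
  Sum = 37.97875 µg/mL·h
Extrapolated tail: C_last / k_e = 14.27 / 0.438 = 32.580
AUC_0→∞ = 37.97875 + 32.580 = 70.55875 µg/mL·h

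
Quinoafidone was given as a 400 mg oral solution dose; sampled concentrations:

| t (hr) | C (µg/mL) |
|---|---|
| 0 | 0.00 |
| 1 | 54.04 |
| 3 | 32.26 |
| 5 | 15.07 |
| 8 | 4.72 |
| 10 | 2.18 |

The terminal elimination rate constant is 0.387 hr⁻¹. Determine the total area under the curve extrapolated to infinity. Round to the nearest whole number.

Trapezoidal AUC_0→10:
  [0→1]: (0.00+54.04)/2 × 1 = 27.02
  [1→3]: (54.04+32.26)/2 × 2 = 86.3
  [3→5]: (32.26+15.07)/2 × 2 = 47.33
  [5→8]: (15.07+4.72)/2 × 3 = 29.685
  [8→10]: (4.72+2.18)/2 × 2 = 6.9
  Sum = 197.235 µg/mL·hr
Extrapolated tail: C_last / k_e = 2.18 / 0.387 = 5.633
AUC_0→∞ = 197.235 + 5.633 = 202.868 µg/mL·hr

AUC = 203 µg/mL·hr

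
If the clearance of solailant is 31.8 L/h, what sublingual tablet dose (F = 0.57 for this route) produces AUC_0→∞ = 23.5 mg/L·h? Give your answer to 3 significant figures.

Dose = 1310 mg

Dose = CL × AUC_0→∞ / F
     = 31.8 × 23.5 / 0.57 = 1311.05 mg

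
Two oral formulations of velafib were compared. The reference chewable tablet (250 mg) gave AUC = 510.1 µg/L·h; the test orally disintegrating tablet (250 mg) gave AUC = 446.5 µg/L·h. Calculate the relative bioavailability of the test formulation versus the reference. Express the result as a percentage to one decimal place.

F_rel = (AUC_test/D_test) / (AUC_ref/D_ref)
      = (446.5/250) / (510.1/250)
      = 1.786 / 2.0404 = 0.8753 = 87.53%

F_rel = 87.5%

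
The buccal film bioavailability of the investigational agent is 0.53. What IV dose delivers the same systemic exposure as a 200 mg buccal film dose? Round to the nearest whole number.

D_iv = 106 mg

Systemic exposure from an extravascular dose = F × D_ev, so the equivalent IV dose is F × D_ev.
D_iv = F × D_ev = 0.53 × 200 = 106 mg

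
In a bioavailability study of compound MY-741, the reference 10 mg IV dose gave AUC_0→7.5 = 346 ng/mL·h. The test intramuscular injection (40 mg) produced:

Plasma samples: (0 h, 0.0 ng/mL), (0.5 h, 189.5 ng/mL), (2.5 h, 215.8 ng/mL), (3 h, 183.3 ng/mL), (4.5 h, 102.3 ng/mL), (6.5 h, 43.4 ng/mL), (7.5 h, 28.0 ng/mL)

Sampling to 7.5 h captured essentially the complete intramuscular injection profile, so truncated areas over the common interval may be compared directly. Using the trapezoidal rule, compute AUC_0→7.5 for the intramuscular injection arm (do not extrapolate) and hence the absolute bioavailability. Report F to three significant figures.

F = 0.685

Trapezoidal AUC_0→7.5 (intramuscular injection):
  [0→0.5]: (0.0+189.5)/2 × 0.5 = 47.375
  [0.5→2.5]: (189.5+215.8)/2 × 2 = 405.3
  [2.5→3]: (215.8+183.3)/2 × 0.5 = 99.775
  [3→4.5]: (183.3+102.3)/2 × 1.5 = 214.2
  [4.5→6.5]: (102.3+43.4)/2 × 2 = 145.7
  [6.5→7.5]: (43.4+28.0)/2 × 1 = 35.7
  Sum = 948.05 ng/mL·h
F = (AUC_ev/D_ev)/(AUC_iv/D_iv) = (948.05/40)/(346/10) = 23.70125/34.6 = 0.6850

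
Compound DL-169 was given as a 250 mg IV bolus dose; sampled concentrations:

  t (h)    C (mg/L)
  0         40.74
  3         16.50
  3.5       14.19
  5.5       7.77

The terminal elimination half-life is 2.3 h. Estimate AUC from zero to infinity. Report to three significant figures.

Trapezoidal AUC_0→5.5:
  [0→3]: (40.74+16.50)/2 × 3 = 85.86
  [3→3.5]: (16.50+14.19)/2 × 0.5 = 7.6725
  [3.5→5.5]: (14.19+7.77)/2 × 2 = 21.96
  Sum = 115.4925 mg/L·h
k_e = ln2 / t½ = 0.693147 / 2.3 = 0.3014 h^-1
Extrapolated tail: C_last / k_e = 7.77 / 0.3014 = 25.780
AUC_0→∞ = 115.4925 + 25.780 = 141.2725 mg/L·h

AUC = 141 mg/L·h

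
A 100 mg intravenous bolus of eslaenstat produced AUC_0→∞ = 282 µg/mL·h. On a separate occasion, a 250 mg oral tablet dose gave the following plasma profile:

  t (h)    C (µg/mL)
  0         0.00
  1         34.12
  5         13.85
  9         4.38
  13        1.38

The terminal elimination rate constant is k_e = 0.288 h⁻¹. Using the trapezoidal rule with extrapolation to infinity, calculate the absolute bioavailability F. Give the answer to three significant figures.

Trapezoidal AUC_0→13 (oral tablet):
  [0→1]: (0.00+34.12)/2 × 1 = 17.06
  [1→5]: (34.12+13.85)/2 × 4 = 95.94
  [5→9]: (13.85+4.38)/2 × 4 = 36.46
  [9→13]: (4.38+1.38)/2 × 4 = 11.52
  Sum = 160.98 µg/mL·h
Tail: C_last/k_e = 1.38/0.288 = 4.792
AUC_0→∞ (oral tablet) = 160.98 + 4.792 = 165.772 µg/mL·h
F = (AUC_ev/D_ev)/(AUC_iv/D_iv) = (165.772/250)/(282/100) = 0.663088/2.82 = 0.2351

F = 0.235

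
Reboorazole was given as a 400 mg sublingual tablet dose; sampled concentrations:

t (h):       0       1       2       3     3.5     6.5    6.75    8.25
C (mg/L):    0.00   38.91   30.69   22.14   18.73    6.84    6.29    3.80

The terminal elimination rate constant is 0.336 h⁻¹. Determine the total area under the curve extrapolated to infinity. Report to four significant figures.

AUC = 149.8 mg/L·h

Trapezoidal AUC_0→8.25:
  [0→1]: (0.00+38.91)/2 × 1 = 19.455
  [1→2]: (38.91+30.69)/2 × 1 = 34.8
  [2→3]: (30.69+22.14)/2 × 1 = 26.415
  [3→3.5]: (22.14+18.73)/2 × 0.5 = 10.2175
  [3.5→6.5]: (18.73+6.84)/2 × 3 = 38.355
  [6.5→6.75]: (6.84+6.29)/2 × 0.25 = 1.64125
  [6.75→8.25]: (6.29+3.80)/2 × 1.5 = 7.5675
  Sum = 138.45125 mg/L·h
Extrapolated tail: C_last / k_e = 3.80 / 0.336 = 11.310
AUC_0→∞ = 138.45125 + 11.310 = 149.76125 mg/L·h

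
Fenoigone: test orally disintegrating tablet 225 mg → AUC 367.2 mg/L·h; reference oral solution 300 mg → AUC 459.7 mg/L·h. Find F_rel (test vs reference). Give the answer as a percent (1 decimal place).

F_rel = 106.5%

F_rel = (AUC_test/D_test) / (AUC_ref/D_ref)
      = (367.2/225) / (459.7/300)
      = 1.632 / 1.53233 = 1.0650 = 106.50%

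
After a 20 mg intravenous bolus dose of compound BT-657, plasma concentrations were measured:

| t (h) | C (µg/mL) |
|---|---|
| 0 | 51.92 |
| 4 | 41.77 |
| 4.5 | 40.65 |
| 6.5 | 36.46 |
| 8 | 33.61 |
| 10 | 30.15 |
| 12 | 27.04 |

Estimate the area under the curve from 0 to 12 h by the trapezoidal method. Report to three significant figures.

AUC = 459 µg/mL·h

Trapezoidal AUC_0→12:
  [0→4]: (51.92+41.77)/2 × 4 = 187.38
  [4→4.5]: (41.77+40.65)/2 × 0.5 = 20.605
  [4.5→6.5]: (40.65+36.46)/2 × 2 = 77.11
  [6.5→8]: (36.46+33.61)/2 × 1.5 = 52.5525
  [8→10]: (33.61+30.15)/2 × 2 = 63.76
  [10→12]: (30.15+27.04)/2 × 2 = 57.19
  Sum = 458.5975 µg/mL·h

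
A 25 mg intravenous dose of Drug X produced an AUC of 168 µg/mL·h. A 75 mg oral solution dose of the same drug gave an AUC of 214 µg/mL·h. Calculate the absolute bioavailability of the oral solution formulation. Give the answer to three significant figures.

F = (AUC_ev / D_ev) / (AUC_iv / D_iv)
  = (214/75) / (168/25)
  = 2.85333 / 6.72 = 0.4246

F = 0.425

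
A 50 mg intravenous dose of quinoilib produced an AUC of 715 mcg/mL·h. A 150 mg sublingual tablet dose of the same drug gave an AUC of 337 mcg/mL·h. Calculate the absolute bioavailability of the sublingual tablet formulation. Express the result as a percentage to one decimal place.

F = 15.7%

F = (AUC_ev / D_ev) / (AUC_iv / D_iv)
  = (337/150) / (715/50)
  = 2.24667 / 14.3 = 0.1571
  = 15.71%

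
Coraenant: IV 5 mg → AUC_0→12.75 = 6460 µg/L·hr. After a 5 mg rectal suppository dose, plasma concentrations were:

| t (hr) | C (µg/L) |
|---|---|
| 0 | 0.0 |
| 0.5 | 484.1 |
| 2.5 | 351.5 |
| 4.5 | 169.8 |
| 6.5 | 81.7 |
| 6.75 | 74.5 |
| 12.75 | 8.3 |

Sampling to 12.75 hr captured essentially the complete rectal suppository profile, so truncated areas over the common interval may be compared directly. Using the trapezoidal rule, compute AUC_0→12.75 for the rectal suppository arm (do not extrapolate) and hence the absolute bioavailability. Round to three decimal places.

Trapezoidal AUC_0→12.75 (rectal suppository):
  [0→0.5]: (0.0+484.1)/2 × 0.5 = 121.025
  [0.5→2.5]: (484.1+351.5)/2 × 2 = 835.6
  [2.5→4.5]: (351.5+169.8)/2 × 2 = 521.3
  [4.5→6.5]: (169.8+81.7)/2 × 2 = 251.5
  [6.5→6.75]: (81.7+74.5)/2 × 0.25 = 19.525
  [6.75→12.75]: (74.5+8.3)/2 × 6 = 248.4
  Sum = 1997.35 µg/L·hr
F = (AUC_ev/D_ev)/(AUC_iv/D_iv) = (1997.35/5)/(6460/5) = 399.47/1292 = 0.3092

F = 0.309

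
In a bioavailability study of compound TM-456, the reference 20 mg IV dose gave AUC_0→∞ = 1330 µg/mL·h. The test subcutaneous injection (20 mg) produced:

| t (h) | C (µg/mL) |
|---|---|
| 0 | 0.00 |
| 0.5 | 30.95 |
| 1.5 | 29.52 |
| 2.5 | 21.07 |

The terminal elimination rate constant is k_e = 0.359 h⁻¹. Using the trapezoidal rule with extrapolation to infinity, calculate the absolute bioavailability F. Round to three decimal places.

Trapezoidal AUC_0→2.5 (subcutaneous injection):
  [0→0.5]: (0.00+30.95)/2 × 0.5 = 7.7375
  [0.5→1.5]: (30.95+29.52)/2 × 1 = 30.235
  [1.5→2.5]: (29.52+21.07)/2 × 1 = 25.295
  Sum = 63.2675 µg/mL·h
Tail: C_last/k_e = 21.07/0.359 = 58.691
AUC_0→∞ (subcutaneous injection) = 63.2675 + 58.691 = 121.9585 µg/mL·h
F = (AUC_ev/D_ev)/(AUC_iv/D_iv) = (121.9585/20)/(1330/20) = 6.097925/66.5 = 0.0917

F = 0.092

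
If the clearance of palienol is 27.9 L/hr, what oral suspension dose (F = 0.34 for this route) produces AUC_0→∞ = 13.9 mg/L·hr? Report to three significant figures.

Dose = CL × AUC_0→∞ / F
     = 27.9 × 13.9 / 0.34 = 1140.62 mg

Dose = 1140 mg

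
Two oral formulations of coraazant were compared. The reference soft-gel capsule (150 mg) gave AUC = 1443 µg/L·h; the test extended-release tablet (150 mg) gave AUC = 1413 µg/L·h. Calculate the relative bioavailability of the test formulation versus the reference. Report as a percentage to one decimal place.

F_rel = (AUC_test/D_test) / (AUC_ref/D_ref)
      = (1413/150) / (1443/150)
      = 9.42 / 9.62 = 0.9792 = 97.92%

F_rel = 97.9%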